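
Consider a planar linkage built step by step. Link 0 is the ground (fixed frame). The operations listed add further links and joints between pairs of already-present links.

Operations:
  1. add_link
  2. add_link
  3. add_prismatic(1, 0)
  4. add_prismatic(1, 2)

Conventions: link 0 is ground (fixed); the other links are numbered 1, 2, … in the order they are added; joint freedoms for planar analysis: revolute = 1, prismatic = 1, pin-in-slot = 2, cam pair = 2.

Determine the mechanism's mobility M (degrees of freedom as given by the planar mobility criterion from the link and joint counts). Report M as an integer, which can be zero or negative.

ground; <1,0,0>
#1 <2,0,0>
#2 <3,0,0>
P:1↔0 J1 <3,1,0>
P:1↔2 J1 <3,2,0>
3×2 − 2×2 − 1×0 = 2

M = 2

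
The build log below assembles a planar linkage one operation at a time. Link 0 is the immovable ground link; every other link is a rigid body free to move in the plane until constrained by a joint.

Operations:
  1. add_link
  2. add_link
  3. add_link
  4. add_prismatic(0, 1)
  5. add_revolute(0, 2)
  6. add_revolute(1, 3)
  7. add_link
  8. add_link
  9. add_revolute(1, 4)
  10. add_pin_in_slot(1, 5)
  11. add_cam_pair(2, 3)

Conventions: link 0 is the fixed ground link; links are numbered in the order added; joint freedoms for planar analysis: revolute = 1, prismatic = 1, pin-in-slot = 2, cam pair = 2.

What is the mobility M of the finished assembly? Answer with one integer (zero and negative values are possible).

ground; <1,0,0>
#1 <2,0,0>
#2 <3,0,0>
#3 <4,0,0>
P:0↔1 J1 <4,1,0>
R:0↔2 J1 <4,2,0>
R:1↔3 J1 <4,3,0>
#4 <5,3,0>
#5 <6,3,0>
R:1↔4 J1 <6,4,0>
PS:1↔5 J2 <6,4,1>
C:2↔3 J2 <6,4,2>
3×5 − 2×4 − 1×2 = 5

M = 5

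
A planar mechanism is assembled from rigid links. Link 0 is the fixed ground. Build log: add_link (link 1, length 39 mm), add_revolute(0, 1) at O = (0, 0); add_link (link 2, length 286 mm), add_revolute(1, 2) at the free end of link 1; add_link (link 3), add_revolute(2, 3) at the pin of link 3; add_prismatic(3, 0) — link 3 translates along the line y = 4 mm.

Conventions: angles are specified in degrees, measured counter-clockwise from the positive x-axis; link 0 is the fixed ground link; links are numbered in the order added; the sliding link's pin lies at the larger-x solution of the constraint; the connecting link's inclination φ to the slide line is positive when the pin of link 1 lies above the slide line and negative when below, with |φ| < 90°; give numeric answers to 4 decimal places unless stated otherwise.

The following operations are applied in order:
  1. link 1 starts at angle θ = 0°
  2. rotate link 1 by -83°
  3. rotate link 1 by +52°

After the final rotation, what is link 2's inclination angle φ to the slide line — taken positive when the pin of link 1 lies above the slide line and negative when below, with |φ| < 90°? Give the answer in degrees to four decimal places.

geometry: r = 39 mm, L = 286 mm, e = 4 mm; θ starts at 0°
rotate link 1 by -83°: θ ← 0° -83° = -83°
rotate link 1 by +52°: θ ← -83° +52° = -31°
h = r sin θ − e = -20.086485 − 4 = -24.086485
sin φ = h / L = -24.086485 / 286 = -0.08421848
φ = arcsin(-0.08421848) = -4.831086°

-4.8311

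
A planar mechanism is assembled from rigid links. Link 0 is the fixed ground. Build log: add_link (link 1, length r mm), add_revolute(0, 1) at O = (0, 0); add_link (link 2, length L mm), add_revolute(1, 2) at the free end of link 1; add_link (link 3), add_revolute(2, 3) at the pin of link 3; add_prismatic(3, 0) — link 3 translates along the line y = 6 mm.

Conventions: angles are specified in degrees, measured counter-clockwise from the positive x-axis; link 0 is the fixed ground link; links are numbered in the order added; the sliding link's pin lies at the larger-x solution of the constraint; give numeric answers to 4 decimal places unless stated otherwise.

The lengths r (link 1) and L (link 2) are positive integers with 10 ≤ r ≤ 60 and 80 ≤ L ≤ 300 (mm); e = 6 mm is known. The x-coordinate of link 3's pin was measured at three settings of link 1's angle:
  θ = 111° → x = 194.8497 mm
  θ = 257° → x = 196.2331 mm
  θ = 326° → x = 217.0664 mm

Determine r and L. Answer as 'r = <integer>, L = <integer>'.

constraint per measurement: (x − r cos θ)² + (r sin θ − e)² = L²
subtracting the θ₁ and θ₂ equations cancels the r² and L² terms:
r = (x₁² − x₂²) / (2[(x₁cos θ₁ + e sin θ₁) − (x₂cos θ₂ + e sin θ₂)]) = 19.0002 → r = 19
L² = (x₁ − r cos θ₁)² + (r sin θ₁ − e)² = 40804.0090 → L = 202.0000 → L = 202
check at θ₃=326°: x = 217.0664 (printed 217.0664) ✓

r = 19, L = 202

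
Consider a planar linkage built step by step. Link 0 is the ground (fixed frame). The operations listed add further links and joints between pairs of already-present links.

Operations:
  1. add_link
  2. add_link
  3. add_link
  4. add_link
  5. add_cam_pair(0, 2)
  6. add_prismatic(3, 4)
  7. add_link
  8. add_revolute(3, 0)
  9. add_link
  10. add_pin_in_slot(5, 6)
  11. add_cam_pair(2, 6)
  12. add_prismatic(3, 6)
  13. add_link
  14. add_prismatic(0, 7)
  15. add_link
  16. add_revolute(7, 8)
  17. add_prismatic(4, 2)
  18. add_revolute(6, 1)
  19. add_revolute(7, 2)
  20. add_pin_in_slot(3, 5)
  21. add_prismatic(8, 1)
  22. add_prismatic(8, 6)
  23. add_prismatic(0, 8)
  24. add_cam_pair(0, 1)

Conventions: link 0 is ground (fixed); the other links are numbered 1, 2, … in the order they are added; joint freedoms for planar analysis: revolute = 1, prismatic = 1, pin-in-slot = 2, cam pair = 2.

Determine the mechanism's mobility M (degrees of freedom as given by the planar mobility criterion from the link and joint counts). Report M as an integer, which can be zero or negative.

L=1 J1=0 J2=0
add link → L=2 J1=0 J2=0
add link → L=3 J1=0 J2=0
add link → L=4 J1=0 J2=0
add link → L=5 J1=0 J2=0
C@0,2 dof=2 J2 → L=5 J1=0 J2=1
P@3,4 dof=1 J1 → L=5 J1=1 J2=1
add link → L=6 J1=1 J2=1
R@3,0 dof=1 J1 → L=6 J1=2 J2=1
add link → L=7 J1=2 J2=1
PS@5,6 dof=2 J2 → L=7 J1=2 J2=2
C@2,6 dof=2 J2 → L=7 J1=2 J2=3
P@3,6 dof=1 J1 → L=7 J1=3 J2=3
add link → L=8 J1=3 J2=3
P@0,7 dof=1 J1 → L=8 J1=4 J2=3
add link → L=9 J1=4 J2=3
R@7,8 dof=1 J1 → L=9 J1=5 J2=3
P@4,2 dof=1 J1 → L=9 J1=6 J2=3
R@6,1 dof=1 J1 → L=9 J1=7 J2=3
R@7,2 dof=1 J1 → L=9 J1=8 J2=3
PS@3,5 dof=2 J2 → L=9 J1=8 J2=4
P@8,1 dof=1 J1 → L=9 J1=9 J2=4
P@8,6 dof=1 J1 → L=9 J1=10 J2=4
P@0,8 dof=1 J1 → L=9 J1=11 J2=4
C@0,1 dof=2 J2 → L=9 J1=11 J2=5
M=3(L−1)−2J1−J2=3·8−2·11−5=-3

M = -3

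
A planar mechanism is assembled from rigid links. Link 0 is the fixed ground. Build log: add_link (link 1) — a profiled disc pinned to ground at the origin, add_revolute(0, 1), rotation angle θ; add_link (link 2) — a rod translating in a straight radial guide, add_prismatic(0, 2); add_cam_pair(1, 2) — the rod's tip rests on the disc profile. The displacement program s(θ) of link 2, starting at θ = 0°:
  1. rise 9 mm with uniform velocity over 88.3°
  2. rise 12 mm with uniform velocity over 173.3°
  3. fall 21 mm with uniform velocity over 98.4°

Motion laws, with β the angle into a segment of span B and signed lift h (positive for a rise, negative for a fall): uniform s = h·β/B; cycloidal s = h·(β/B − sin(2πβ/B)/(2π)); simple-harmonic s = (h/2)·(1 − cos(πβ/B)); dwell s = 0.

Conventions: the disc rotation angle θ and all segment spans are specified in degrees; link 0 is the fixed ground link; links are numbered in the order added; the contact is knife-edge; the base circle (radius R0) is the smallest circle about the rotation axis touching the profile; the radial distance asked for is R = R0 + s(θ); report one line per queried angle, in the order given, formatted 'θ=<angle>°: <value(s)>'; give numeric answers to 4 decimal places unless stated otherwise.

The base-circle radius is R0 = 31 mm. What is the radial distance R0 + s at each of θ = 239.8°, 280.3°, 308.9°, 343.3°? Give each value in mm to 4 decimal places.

seg 1 [0°–88.3°] uniform, h=9: full span → s += 9 → s = 9.0000
seg 2 [88.3°–261.6°] uniform, h=12: θ=239.8° here. β=151.5, B=173.3. 12·151.5/173.3 = 10.4905 → s = 19.4905
seg 2 [88.3°–261.6°] uniform, h=12: full span → s += 12 → s = 21.0000
seg 3 [261.6°–360°] uniform, h=-21: θ=280.3° here. β=18.7, B=98.4. -21·18.7/98.4 = -3.9909 → s = 17.0091
seg 3 [261.6°–360°] uniform, h=-21: θ=308.9° here. β=47.3, B=98.4. -21·47.3/98.4 = -10.0945 → s = 10.9055
seg 3 [261.6°–360°] uniform, h=-21: θ=343.3° here. β=81.7, B=98.4. -21·81.7/98.4 = -17.4360 → s = 3.5640
θ=239.8°: R = R0 + s = 31 + 19.4905 = 50.4905
θ=280.3°: R = R0 + s = 31 + 17.0091 = 48.0091
θ=308.9°: R = R0 + s = 31 + 10.9055 = 41.9055
θ=343.3°: R = R0 + s = 31 + 3.5640 = 34.5640

θ=239.8°: 50.4905
θ=280.3°: 48.0091
θ=308.9°: 41.9055
θ=343.3°: 34.5640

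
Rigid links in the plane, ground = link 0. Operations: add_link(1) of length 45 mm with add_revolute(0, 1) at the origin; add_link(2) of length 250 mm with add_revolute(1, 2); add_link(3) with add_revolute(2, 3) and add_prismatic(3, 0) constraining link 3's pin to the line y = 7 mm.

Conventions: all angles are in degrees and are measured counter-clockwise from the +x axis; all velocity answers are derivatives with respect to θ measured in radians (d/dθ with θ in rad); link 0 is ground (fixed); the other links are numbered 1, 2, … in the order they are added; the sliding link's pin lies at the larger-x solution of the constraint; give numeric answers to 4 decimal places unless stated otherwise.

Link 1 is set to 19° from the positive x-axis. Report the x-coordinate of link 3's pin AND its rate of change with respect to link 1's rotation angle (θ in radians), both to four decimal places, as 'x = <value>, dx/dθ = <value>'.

geometry: r = 45 mm, L = 250 mm, e = 7 mm
crank pin P = (r cos θ, r sin θ) = (42.548336, 14.650567)
h = r sin θ − e = 14.650567 − 7 = 7.650567
x = r cos θ + √(L² − h²) = 42.548336 + 249.882910 = 292.431246
dx/dθ = −r sin θ − h·r cos θ/√(L² − h²) (θ in radians; h = 7.650567) = -15.953253

x = 292.4312, dx/dθ = -15.9533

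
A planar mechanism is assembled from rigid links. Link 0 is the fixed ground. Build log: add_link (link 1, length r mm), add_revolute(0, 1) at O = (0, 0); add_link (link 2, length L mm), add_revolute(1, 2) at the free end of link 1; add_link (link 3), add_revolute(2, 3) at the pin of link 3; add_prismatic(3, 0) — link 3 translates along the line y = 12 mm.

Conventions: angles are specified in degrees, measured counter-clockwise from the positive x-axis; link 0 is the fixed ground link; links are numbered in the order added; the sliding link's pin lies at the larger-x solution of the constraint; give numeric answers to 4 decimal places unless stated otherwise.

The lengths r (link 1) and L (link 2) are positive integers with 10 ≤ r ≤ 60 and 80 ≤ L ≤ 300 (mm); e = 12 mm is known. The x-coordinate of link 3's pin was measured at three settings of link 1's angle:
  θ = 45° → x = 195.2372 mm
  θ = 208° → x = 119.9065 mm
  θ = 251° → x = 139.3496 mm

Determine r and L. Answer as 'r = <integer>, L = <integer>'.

constraint per measurement: (x − r cos θ)² + (r sin θ − e)² = L²
subtracting the θ₁ and θ₂ equations cancels the r² and L² terms:
r = (x₁² − x₂²) / (2[(x₁cos θ₁ + e sin θ₁) − (x₂cos θ₂ + e sin θ₂)]) = 46.0000 → r = 46
L² = (x₁ − r cos θ₁)² + (r sin θ₁ − e)² = 26895.9920 → L = 164.0000 → L = 164
check at θ₃=251°: x = 139.3496 (printed 139.3496) ✓

r = 46, L = 164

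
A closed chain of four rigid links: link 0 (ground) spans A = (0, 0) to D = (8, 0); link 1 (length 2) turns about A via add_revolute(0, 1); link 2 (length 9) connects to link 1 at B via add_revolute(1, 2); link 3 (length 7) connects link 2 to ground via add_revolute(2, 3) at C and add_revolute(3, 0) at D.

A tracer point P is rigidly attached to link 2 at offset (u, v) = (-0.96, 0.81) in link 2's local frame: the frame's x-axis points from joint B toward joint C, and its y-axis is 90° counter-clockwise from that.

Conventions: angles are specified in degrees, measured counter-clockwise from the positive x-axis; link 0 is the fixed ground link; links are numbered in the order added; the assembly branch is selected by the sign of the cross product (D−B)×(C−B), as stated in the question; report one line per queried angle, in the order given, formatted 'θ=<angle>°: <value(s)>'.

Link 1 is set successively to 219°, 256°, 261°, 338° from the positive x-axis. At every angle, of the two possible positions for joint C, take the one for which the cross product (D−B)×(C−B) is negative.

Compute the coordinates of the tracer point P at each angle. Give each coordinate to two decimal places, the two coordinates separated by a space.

A=(0,0), D=(8.00,0)
θ=219°: B = A + 2.00·(cos219°, sin219°) = (-1.5543, -1.2586)
θ=219°: |BD| = 9.6368
θ=219°: circle(B,9.00) ∩ circle(D,7.00): a=6.4787, h=6.2471
θ=219°:   candidates: C₊=(4.0530,5.7811) cross=60.202; C₋=(5.6848,-6.6061) cross=-60.202
θ=219°:   branch - wants cross < 0 → take C=(5.6848,-6.6061) (cross=-60.202)
θ=219°: ex = (C−B)/|BC| = (0.8043,-0.5942); ey = (0.5942,0.8043)
θ=219°: P = B + -0.96·ex + 0.81·ey = (-1.8452,-0.0367)
θ=256°: B = A + 2.00·(cos256°, sin256°) = (-0.4838, -1.9406)
θ=256°: |BD| = 8.7030
θ=256°: circle(B,9.00) ∩ circle(D,7.00): a=6.1899, h=6.5334
θ=256°:   candidates: C₊=(4.0934,5.8085) cross=56.860; C₋=(7.0071,-6.9292) cross=-56.860
θ=256°:   branch - wants cross < 0 → take C=(7.0071,-6.9292) (cross=-56.860)
θ=256°: ex = (C−B)/|BC| = (0.8323,-0.5543); ey = (0.5543,0.8323)
θ=256°: P = B + -0.96·ex + 0.81·ey = (-0.8339,-0.7343)
θ=261°: B = A + 2.00·(cos261°, sin261°) = (-0.3129, -1.9754)
θ=261°: |BD| = 8.5443
θ=261°: circle(B,9.00) ∩ circle(D,7.00): a=6.1448, h=6.5759
θ=261°:   candidates: C₊=(4.1451,5.8429) cross=56.186; C₋=(7.1857,-6.9525) cross=-56.186
θ=261°:   branch - wants cross < 0 → take C=(7.1857,-6.9525) (cross=-56.186)
θ=261°: ex = (C−B)/|BC| = (0.8332,-0.5530); ey = (0.5530,0.8332)
θ=261°: P = B + -0.96·ex + 0.81·ey = (-0.6648,-0.7696)
θ=338°: B = A + 2.00·(cos338°, sin338°) = (1.8544, -0.7492)
θ=338°: |BD| = 6.1911
θ=338°: circle(B,9.00) ∩ circle(D,7.00): a=5.6799, h=6.9813
θ=338°:   candidates: C₊=(6.6477,6.8681) cross=43.222; C₋=(8.3374,-6.9919) cross=-43.222
θ=338°:   branch - wants cross < 0 → take C=(8.3374,-6.9919) (cross=-43.222)
θ=338°: ex = (C−B)/|BC| = (0.7203,-0.6936); ey = (0.6936,0.7203)
θ=338°: P = B + -0.96·ex + 0.81·ey = (1.7247,0.5001)

θ=219°: -1.85 -0.04
θ=256°: -0.83 -0.73
θ=261°: -0.66 -0.77
θ=338°: 1.72 0.50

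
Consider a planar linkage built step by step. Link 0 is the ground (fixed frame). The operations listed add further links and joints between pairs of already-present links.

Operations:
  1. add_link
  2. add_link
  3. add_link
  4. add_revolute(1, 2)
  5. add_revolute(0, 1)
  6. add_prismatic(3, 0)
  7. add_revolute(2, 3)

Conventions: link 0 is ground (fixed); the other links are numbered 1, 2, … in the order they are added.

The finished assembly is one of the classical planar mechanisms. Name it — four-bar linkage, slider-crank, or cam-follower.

links: 4 (incl. ground); joints: 3 revolute, 1 prismatic, 0 higher (cam) pair, forming one closed loop
4 links, 3 revolutes + 1 prismatic in one loop → slider-crank

slider-crank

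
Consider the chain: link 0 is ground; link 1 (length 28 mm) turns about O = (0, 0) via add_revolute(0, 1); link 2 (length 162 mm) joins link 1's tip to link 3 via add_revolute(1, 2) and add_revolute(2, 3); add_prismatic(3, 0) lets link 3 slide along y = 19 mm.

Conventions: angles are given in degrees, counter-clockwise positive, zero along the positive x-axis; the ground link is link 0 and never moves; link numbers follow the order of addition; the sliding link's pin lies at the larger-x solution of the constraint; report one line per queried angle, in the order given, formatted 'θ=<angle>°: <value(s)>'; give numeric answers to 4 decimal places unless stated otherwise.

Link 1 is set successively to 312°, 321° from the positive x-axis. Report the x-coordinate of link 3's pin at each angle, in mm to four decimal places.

geometry: r = 28 mm, L = 162 mm, e = 19 mm
θ=312°: crank pin P = (r cos θ, r sin θ) = (18.735657, -20.808055)
θ=312°: h = r sin θ − e = -20.808055 − 19 = -39.808055
θ=312°: x = r cos θ + √(L² − h²) = 18.735657 + 157.032859 = 175.768516
θ=321°: crank pin P = (r cos θ, r sin θ) = (21.760087, -17.620971)
θ=321°: h = r sin θ − e = -17.620971 − 19 = -36.620971
θ=321°: x = r cos θ + √(L² − h²) = 21.760087 + 157.806541 = 179.566628

θ=312°: 175.7685
θ=321°: 179.5666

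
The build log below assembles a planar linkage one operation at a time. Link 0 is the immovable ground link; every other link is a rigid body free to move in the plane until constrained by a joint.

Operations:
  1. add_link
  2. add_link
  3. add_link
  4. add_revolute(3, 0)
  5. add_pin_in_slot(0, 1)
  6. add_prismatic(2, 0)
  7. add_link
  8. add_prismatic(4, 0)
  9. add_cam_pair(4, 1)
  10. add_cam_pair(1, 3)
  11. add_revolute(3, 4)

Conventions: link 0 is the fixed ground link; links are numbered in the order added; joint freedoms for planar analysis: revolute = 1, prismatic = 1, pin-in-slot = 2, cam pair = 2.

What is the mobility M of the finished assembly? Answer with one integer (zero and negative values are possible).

link 0 = ground. State L|J1|J2 = 1|0|0
+link1  2|0|0
+link2  3|0|0
+link3  4|0|0
R(3,0) f=1→J1  4|1|0
PS(0,1) f=2→J2  4|1|1
P(2,0) f=1→J1  4|2|1
+link4  5|2|1
P(4,0) f=1→J1  5|3|1
C(4,1) f=2→J2  5|3|2
C(1,3) f=2→J2  5|3|3
R(3,4) f=1→J1  5|4|3
M = 3(5−1)−2·4−3 = 12−8−3 = 1

M = 1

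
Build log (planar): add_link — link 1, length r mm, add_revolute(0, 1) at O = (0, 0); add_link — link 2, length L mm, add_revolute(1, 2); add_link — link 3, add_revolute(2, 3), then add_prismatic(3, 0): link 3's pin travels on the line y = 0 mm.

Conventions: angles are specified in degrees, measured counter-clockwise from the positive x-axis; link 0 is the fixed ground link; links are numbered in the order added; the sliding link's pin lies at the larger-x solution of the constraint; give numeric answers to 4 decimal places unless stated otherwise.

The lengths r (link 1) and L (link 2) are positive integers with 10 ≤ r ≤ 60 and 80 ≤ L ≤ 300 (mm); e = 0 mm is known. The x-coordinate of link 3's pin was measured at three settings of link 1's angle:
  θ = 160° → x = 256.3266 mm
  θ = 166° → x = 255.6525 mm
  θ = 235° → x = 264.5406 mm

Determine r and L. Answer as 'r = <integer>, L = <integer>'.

constraint per measurement: (x − r cos θ)² + (r sin θ − e)² = L²
subtracting the θ₁ and θ₂ equations cancels the r² and L² terms:
r = (x₁² − x₂²) / (2[(x₁cos θ₁ + e sin θ₁) − (x₂cos θ₂ + e sin θ₂)]) = 23.9993 → r = 24
L² = (x₁ − r cos θ₁)² + (r sin θ₁ − e)² = 77841.0002 → L = 279.0000 → L = 279
check at θ₃=235°: x = 264.5406 (printed 264.5406) ✓

r = 24, L = 279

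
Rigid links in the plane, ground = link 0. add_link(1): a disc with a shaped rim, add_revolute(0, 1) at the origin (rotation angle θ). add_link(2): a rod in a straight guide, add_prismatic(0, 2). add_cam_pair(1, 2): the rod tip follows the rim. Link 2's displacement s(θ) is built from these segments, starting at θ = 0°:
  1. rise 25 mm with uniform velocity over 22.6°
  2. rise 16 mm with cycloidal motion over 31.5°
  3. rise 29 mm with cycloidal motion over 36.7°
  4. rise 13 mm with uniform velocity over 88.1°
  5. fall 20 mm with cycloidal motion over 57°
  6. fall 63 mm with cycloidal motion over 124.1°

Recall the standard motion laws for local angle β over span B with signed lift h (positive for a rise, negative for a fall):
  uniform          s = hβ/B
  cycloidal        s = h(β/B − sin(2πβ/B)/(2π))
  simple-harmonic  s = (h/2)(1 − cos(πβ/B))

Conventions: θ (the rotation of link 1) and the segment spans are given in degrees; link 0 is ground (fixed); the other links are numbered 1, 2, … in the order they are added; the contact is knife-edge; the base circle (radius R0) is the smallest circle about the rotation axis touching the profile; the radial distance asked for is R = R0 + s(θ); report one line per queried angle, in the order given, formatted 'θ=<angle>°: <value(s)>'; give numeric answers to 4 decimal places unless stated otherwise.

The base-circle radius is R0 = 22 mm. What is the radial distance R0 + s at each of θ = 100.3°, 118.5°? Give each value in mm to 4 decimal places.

segment 1 (0° to 22.6°, uniform, h = 25) is passed completely: s = 0.0000 + (25) = 25.0000
segment 2 (22.6° to 54.1°, cycloidal, h = 16) is passed completely: s = 25.0000 + (16) = 41.0000
segment 3 (54.1° to 90.8°, cycloidal, h = 29) is passed completely: s = 41.0000 + (29) = 70.0000
θ = 100.3° falls in segment 4 (90.8° to 178.9°, uniform, h = 13): β = 100.3 − 90.8 = 9.5°, B = 88.1°; Δs = 13·9.5/88.1 = 1.4018; s = 70.0000 + 1.4018 = 71.4018
θ = 118.5° falls in segment 4 (90.8° to 178.9°, uniform, h = 13): β = 118.5 − 90.8 = 27.7°, B = 88.1°; Δs = 13·27.7/88.1 = 4.0874; s = 70.0000 + 4.0874 = 74.0874
θ=100.3°: R = R0 + s = 22 + 71.4018 = 93.4018
θ=118.5°: R = R0 + s = 22 + 74.0874 = 96.0874

θ=100.3°: 93.4018
θ=118.5°: 96.0874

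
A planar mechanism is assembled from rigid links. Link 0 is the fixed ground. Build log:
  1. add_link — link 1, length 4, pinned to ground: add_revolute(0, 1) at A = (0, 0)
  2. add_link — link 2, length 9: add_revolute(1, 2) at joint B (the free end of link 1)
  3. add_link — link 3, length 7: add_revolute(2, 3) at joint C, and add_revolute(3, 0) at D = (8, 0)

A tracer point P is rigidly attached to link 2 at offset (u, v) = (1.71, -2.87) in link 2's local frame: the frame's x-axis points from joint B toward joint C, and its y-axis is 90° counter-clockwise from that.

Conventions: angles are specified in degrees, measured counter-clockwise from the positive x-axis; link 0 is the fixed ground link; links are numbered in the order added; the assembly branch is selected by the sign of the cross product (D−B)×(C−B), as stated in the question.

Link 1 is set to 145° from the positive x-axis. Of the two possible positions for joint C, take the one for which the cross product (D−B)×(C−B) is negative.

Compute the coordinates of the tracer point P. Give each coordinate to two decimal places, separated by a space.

A=(0,0), D=(8.00,0)
B = A + 4.00·(cos145°, sin145°) = (-3.2766, 2.2943)
|BD| = 11.5076
circle(B,9.00) ∩ circle(D,7.00): a=7.1442, h=5.4736
  candidates: C₊=(4.8155,6.2337) cross=62.988; C₋=(2.6329,-4.4938) cross=-62.988
  branch - wants cross < 0 → take C=(2.6329,-4.4938) (cross=-62.988)
ex = (C−B)/|BC| = (0.6566,-0.7542); ey = (0.7542,0.6566)
P = B + 1.71·ex + -2.87·ey = (-4.3184,-0.8799)

-4.32 -0.88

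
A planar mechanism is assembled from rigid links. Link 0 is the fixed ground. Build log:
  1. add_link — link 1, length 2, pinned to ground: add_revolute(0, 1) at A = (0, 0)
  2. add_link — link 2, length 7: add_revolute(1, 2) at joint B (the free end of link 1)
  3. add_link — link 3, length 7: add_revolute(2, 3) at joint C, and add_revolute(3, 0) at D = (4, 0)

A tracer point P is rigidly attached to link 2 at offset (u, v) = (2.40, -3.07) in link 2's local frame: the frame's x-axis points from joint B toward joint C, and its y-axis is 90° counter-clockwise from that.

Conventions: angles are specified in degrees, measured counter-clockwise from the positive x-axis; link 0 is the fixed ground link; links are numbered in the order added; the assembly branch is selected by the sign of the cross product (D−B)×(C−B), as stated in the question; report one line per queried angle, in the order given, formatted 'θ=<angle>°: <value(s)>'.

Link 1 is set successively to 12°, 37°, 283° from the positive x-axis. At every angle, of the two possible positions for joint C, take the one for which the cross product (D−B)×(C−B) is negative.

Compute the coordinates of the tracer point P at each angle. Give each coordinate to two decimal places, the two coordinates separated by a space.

A=(0,0), D=(4.00,0)
θ=12°: B = A + 2.00·(cos12°, sin12°) = (1.9563, 0.4158)
θ=12°: |BD| = 2.0856
θ=12°: circle(B,7.00) ∩ circle(D,7.00): a=1.0428, h=6.9219
θ=12°:   candidates: C₊=(4.3582,6.9908) cross=14.436; C₋=(1.5981,-6.5750) cross=-14.436
θ=12°:   branch - wants cross < 0 → take C=(1.5981,-6.5750) (cross=-14.436)
θ=12°: ex = (C−B)/|BC| = (-0.0512,-0.9987); ey = (0.9987,-0.0512)
θ=12°: P = B + 2.40·ex + -3.07·ey = (-1.2325,-1.8239)
θ=37°: B = A + 2.00·(cos37°, sin37°) = (1.5973, 1.2036)
θ=37°: |BD| = 2.6873
θ=37°: circle(B,7.00) ∩ circle(D,7.00): a=1.3437, h=6.8698
θ=37°:   candidates: C₊=(5.8755,6.7441) cross=18.462; C₋=(-0.2783,-5.5404) cross=-18.462
θ=37°:   branch - wants cross < 0 → take C=(-0.2783,-5.5404) (cross=-18.462)
θ=37°: ex = (C−B)/|BC| = (-0.2679,-0.9634); ey = (0.9634,-0.2679)
θ=37°: P = B + 2.40·ex + -3.07·ey = (-2.0035,-0.2861)
θ=283°: B = A + 2.00·(cos283°, sin283°) = (0.4499, -1.9487)
θ=283°: |BD| = 4.0498
θ=283°: circle(B,7.00) ∩ circle(D,7.00): a=2.0249, h=6.7007
θ=283°:   candidates: C₊=(-0.9994,4.8996) cross=27.137; C₋=(5.4493,-6.8483) cross=-27.137
θ=283°:   branch - wants cross < 0 → take C=(5.4493,-6.8483) (cross=-27.137)
θ=283°: ex = (C−B)/|BC| = (0.7142,-0.6999); ey = (0.6999,0.7142)
θ=283°: P = B + 2.40·ex + -3.07·ey = (0.0152,-5.8212)

θ=12°: -1.23 -1.82
θ=37°: -2.00 -0.29
θ=283°: 0.02 -5.82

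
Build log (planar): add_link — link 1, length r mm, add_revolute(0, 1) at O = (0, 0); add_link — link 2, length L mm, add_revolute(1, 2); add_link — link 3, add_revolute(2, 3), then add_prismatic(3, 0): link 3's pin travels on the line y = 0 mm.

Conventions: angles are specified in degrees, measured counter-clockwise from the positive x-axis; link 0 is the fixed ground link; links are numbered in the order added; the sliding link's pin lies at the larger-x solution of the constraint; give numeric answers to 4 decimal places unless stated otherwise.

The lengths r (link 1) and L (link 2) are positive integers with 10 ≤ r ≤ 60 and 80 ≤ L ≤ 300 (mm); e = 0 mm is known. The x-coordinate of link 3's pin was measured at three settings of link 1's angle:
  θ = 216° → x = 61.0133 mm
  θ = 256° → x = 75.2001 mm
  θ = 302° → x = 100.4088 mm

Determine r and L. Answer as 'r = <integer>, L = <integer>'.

constraint per measurement: (x − r cos θ)² + (r sin θ − e)² = L²
subtracting the θ₁ and θ₂ equations cancels the r² and L² terms:
r = (x₁² − x₂²) / (2[(x₁cos θ₁ + e sin θ₁) − (x₂cos θ₂ + e sin θ₂)]) = 31.0000 → r = 31
L² = (x₁ − r cos θ₁)² + (r sin θ₁ − e)² = 7743.9922 → L = 88.0000 → L = 88
check at θ₃=302°: x = 100.4088 (printed 100.4088) ✓

r = 31, L = 88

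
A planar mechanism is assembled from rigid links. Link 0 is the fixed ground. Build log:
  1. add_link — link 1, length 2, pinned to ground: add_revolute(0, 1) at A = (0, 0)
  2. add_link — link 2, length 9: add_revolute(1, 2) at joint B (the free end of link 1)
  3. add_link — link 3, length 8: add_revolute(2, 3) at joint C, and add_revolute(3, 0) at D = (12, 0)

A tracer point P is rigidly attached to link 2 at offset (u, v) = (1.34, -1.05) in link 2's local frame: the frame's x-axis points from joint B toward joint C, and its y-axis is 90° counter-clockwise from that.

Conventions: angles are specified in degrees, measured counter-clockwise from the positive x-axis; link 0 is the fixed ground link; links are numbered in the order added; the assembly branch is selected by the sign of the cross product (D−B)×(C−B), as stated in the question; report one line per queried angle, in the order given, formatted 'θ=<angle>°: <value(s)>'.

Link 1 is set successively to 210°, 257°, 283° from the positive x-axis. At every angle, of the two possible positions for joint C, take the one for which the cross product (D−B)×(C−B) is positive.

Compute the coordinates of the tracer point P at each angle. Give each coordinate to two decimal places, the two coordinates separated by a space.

A=(0,0), D=(12.00,0)
θ=210°: B = A + 2.00·(cos210°, sin210°) = (-1.7321, -1.0000)
θ=210°: |BD| = 13.7684
θ=210°: circle(B,9.00) ∩ circle(D,8.00): a=7.5016, h=4.9726
θ=210°:   candidates: C₊=(5.3885,4.5043) cross=68.465; C₋=(6.1109,-5.4146) cross=-68.465
θ=210°:   branch + wants cross > 0 → take C=(5.3885,4.5043) (cross=68.465)
θ=210°: ex = (C−B)/|BC| = (0.7912,0.6116); ey = (-0.6116,0.7912)
θ=210°: P = B + 1.34·ex + -1.05·ey = (-0.0297,-1.0112)
θ=257°: B = A + 2.00·(cos257°, sin257°) = (-0.4499, -1.9487)
θ=257°: |BD| = 12.6015
θ=257°: circle(B,9.00) ∩ circle(D,8.00): a=6.9753, h=5.6873
θ=257°:   candidates: C₊=(5.5620,4.7488) cross=71.669; C₋=(7.3210,-6.4890) cross=-71.669
θ=257°:   branch + wants cross > 0 → take C=(5.5620,4.7488) (cross=71.669)
θ=257°: ex = (C−B)/|BC| = (0.6680,0.7442); ey = (-0.7442,0.6680)
θ=257°: P = B + 1.34·ex + -1.05·ey = (1.2266,-1.6529)
θ=283°: B = A + 2.00·(cos283°, sin283°) = (0.4499, -1.9487)
θ=283°: |BD| = 11.7133
θ=283°: circle(B,9.00) ∩ circle(D,8.00): a=6.5823, h=6.1378
θ=283°:   candidates: C₊=(5.9194,5.1986) cross=71.894; C₋=(7.9617,-6.9059) cross=-71.894
θ=283°:   branch + wants cross > 0 → take C=(5.9194,5.1986) (cross=71.894)
θ=283°: ex = (C−B)/|BC| = (0.6077,0.7942); ey = (-0.7942,0.6077)
θ=283°: P = B + 1.34·ex + -1.05·ey = (2.0981,-1.5227)

θ=210°: -0.03 -1.01
θ=257°: 1.23 -1.65
θ=283°: 2.10 -1.52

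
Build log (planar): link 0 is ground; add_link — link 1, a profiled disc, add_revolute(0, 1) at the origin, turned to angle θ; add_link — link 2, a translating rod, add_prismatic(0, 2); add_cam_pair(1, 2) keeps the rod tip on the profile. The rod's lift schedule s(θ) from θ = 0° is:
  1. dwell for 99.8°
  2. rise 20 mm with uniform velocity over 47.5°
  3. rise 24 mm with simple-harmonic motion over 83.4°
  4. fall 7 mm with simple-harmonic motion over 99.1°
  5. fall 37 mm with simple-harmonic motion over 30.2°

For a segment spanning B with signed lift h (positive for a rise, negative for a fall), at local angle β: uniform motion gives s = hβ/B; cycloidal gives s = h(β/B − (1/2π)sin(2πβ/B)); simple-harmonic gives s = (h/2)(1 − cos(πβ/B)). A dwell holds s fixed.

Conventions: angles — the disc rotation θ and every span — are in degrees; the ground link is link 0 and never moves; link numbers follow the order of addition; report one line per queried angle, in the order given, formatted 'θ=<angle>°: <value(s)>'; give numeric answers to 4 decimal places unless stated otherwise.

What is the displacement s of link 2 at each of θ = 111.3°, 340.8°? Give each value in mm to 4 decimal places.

seg 1 [0°–99.8°] dwell: s stays 0.0000
seg 2 [99.8°–147.3°] uniform, h=20: θ=111.3° here. β=11.5, B=47.5. 20·11.5/47.5 = 4.8421 → s = 4.8421
seg 2 [99.8°–147.3°] uniform, h=20: full span → s += 20 → s = 20.0000
seg 3 [147.3°–230.7°] simple-harmonic, h=24: full span → s += 24 → s = 44.0000
seg 4 [230.7°–329.8°] simple-harmonic, h=-7: full span → s += -7 → s = 37.0000
seg 5 [329.8°–360°] simple-harmonic, h=-37: θ=340.8° here. β=11, B=30.2. -37/2·(1 − cos(π·0.3642)) = -10.8467 → s = 26.1533

θ=111.3°: 4.8421
θ=340.8°: 26.1533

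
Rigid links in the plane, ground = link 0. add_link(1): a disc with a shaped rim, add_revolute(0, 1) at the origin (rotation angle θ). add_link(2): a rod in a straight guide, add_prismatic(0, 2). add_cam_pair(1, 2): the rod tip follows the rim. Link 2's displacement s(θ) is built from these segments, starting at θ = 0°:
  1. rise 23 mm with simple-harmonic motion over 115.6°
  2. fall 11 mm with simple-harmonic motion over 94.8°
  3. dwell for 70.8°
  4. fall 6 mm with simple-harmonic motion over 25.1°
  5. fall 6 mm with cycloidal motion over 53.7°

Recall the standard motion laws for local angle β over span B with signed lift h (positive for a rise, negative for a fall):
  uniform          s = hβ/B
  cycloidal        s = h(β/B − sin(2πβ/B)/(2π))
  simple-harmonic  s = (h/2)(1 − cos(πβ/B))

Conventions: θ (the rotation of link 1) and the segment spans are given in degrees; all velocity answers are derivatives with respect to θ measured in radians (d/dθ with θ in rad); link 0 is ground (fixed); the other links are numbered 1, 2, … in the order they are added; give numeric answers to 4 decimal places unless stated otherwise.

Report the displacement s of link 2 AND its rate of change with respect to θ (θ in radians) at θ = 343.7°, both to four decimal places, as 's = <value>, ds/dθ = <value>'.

segment 1 (0° to 115.6°, simple-harmonic, h = 23) is passed completely: s = 0.0000 + (23) = 23.0000
segment 2 (115.6° to 210.4°, simple-harmonic, h = -11) is passed completely: s = 23.0000 + (-11) = 12.0000
segment 3 (210.4° to 281.2°, dwell): s unchanged at 12.0000
segment 4 (281.2° to 306.3°, simple-harmonic, h = -6) is passed completely: s = 12.0000 + (-6) = 6.0000
θ = 343.7° falls in segment 5 (306.3° to 360°, cycloidal, h = -6): β = 343.7 − 306.3 = 37.4°, B = 53.7°; Δs = -6·(0.6965 − sin(2π·0.6965)/(2π)) = -5.0802; s = 6.0000 − 5.0802 = 0.9198
velocity in seg [306.3°–360°] (cycloidal), θ in radians: β = 37.4° = 0.6528 rad, B = 53.7° = 0.9372 rad; ds/dθ = (h/B)(1 − cos(2πβ/B)) = ((-6)/0.9372)(1 − cos(2π·0.6965)) = -8.514869 mm/rad

s = 0.9198, ds/dθ = -8.5149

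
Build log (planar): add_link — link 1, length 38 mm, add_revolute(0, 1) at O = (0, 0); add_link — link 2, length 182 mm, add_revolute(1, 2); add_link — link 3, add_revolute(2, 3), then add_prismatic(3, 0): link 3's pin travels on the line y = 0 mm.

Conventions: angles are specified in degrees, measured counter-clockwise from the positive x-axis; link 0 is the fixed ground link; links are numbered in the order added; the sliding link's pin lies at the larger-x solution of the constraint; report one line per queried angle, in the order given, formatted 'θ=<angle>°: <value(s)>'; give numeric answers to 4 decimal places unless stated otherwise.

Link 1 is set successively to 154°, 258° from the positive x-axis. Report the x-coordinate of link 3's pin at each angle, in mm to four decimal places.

geometry: r = 38 mm, L = 182 mm, e = 0 mm
θ=154°: crank pin P = (r cos θ, r sin θ) = (-34.154174, 16.658104)
θ=154°: h = r sin θ − e = 16.658104 − 0 = 16.658104
θ=154°: x = r cos θ + √(L² − h²) = -34.154174 + 181.236055 = 147.081881
θ=258°: crank pin P = (r cos θ, r sin θ) = (-7.900644, -37.169609)
θ=258°: h = r sin θ − e = -37.169609 − 0 = -37.169609
θ=258°: x = r cos θ + √(L² − h²) = -7.900644 + 178.164026 = 170.263382

θ=154°: 147.0819
θ=258°: 170.2634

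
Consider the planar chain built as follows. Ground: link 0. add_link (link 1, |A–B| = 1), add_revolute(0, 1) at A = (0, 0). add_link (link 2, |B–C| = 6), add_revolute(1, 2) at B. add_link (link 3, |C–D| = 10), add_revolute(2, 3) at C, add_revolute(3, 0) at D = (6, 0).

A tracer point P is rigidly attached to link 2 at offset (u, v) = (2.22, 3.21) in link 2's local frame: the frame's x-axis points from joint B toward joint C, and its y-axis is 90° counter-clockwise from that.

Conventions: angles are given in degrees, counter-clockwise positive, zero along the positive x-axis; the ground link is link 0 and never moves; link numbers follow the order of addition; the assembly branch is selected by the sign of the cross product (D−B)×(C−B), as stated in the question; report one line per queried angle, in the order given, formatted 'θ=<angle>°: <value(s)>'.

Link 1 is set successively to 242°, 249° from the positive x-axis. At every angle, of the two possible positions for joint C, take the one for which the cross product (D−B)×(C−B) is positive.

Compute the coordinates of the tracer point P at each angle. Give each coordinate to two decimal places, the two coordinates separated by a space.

A=(0,0), D=(6.00,0)
θ=242°: B = A + 1.00·(cos242°, sin242°) = (-0.4695, -0.8829)
θ=242°: |BD| = 6.5294
θ=242°: circle(B,6.00) ∩ circle(D,10.00): a=-1.6362, h=5.7726
θ=242°:   candidates: C₊=(-2.8712,4.6154) cross=37.692; C₋=(-1.3100,-6.8238) cross=-37.692
θ=242°:   branch + wants cross > 0 → take C=(-2.8712,4.6154) (cross=37.692)
θ=242°: ex = (C−B)/|BC| = (-0.4003,0.9164); ey = (-0.9164,-0.4003)
θ=242°: P = B + 2.22·ex + 3.21·ey = (-4.2997,-0.1335)
θ=249°: B = A + 1.00·(cos249°, sin249°) = (-0.3584, -0.9336)
θ=249°: |BD| = 6.4265
θ=249°: circle(B,6.00) ∩ circle(D,10.00): a=-1.7661, h=5.7342
θ=249°:   candidates: C₊=(-2.9387,4.4832) cross=36.851; C₋=(-1.2727,-6.8635) cross=-36.851
θ=249°:   branch + wants cross > 0 → take C=(-2.9387,4.4832) (cross=36.851)
θ=249°: ex = (C−B)/|BC| = (-0.4301,0.9028); ey = (-0.9028,-0.4301)
θ=249°: P = B + 2.22·ex + 3.21·ey = (-4.2111,-0.3098)

θ=242°: -4.30 -0.13
θ=249°: -4.21 -0.31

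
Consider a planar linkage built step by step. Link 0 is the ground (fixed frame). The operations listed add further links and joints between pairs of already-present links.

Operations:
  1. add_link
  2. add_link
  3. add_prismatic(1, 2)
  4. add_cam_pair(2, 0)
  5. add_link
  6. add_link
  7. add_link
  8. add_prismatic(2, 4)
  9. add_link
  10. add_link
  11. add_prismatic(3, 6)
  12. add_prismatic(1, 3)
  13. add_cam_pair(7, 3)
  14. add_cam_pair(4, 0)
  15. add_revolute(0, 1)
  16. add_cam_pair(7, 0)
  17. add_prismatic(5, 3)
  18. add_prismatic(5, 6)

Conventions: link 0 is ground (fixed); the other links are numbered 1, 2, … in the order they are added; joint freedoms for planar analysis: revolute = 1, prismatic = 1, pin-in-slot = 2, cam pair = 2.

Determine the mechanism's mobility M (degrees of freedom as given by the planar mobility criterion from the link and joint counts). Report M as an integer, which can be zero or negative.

ground; <1,0,0>
#1 <2,0,0>
#2 <3,0,0>
P:1↔2 J1 <3,1,0>
C:2↔0 J2 <3,1,1>
#3 <4,1,1>
#4 <5,1,1>
#5 <6,1,1>
P:2↔4 J1 <6,2,1>
#6 <7,2,1>
#7 <8,2,1>
P:3↔6 J1 <8,3,1>
P:1↔3 J1 <8,4,1>
C:7↔3 J2 <8,4,2>
C:4↔0 J2 <8,4,3>
R:0↔1 J1 <8,5,3>
C:7↔0 J2 <8,5,4>
P:5↔3 J1 <8,6,4>
P:5↔6 J1 <8,7,4>
3×7 − 2×7 − 1×4 = 3

M = 3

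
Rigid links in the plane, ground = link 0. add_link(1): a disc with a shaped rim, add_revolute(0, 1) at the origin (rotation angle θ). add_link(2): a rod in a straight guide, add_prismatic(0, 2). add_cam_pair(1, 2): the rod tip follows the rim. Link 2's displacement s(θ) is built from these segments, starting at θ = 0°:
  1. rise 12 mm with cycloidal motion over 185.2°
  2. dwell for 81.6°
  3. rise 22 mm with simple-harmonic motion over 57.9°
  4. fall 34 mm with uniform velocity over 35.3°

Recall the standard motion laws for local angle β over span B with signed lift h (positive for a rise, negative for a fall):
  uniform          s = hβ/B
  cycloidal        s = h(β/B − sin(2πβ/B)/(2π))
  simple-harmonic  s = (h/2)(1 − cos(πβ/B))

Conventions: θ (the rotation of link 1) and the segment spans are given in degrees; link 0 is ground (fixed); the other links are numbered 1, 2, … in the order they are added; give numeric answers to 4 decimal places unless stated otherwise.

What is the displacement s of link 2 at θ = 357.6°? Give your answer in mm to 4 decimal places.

segment 1 (0° to 185.2°, cycloidal, h = 12) is passed completely: s = 0.0000 + (12) = 12.0000
segment 2 (185.2° to 266.8°, dwell): s unchanged at 12.0000
segment 3 (266.8° to 324.7°, simple-harmonic, h = 22) is passed completely: s = 12.0000 + (22) = 34.0000
θ = 357.6° falls in segment 4 (324.7° to 360°, uniform, h = -34): β = 357.6 − 324.7 = 32.9°, B = 35.3°; Δs = -34·32.9/35.3 = -31.6884; s = 34.0000 − 31.6884 = 2.3116

2.3116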